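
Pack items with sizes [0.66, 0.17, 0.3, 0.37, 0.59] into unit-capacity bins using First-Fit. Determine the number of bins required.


Place items sequentially using First-Fit:
  Item 0.66 -> new Bin 1
  Item 0.17 -> Bin 1 (now 0.83)
  Item 0.3 -> new Bin 2
  Item 0.37 -> Bin 2 (now 0.67)
  Item 0.59 -> new Bin 3
Total bins used = 3

3


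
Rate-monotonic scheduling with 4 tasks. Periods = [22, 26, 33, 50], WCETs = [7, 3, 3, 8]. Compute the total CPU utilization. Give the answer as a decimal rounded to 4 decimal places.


Compute individual utilizations (exact fractions):
  Task 1: C/T = 7/22 (approx. 0.3182)
  Task 2: C/T = 3/26 (approx. 0.1154)
  Task 3: C/T = 3/33 = 1/11 (approx. 0.0909)
  Task 4: C/T = 8/50 = 4/25 (approx. 0.16)
Total utilization U = 7/22 + 3/26 + 1/11 + 4/25 = 2447/3575
Rounded to 4 decimal places: U = 0.6845
RM (Liu & Layland) bound for 4 tasks = 0.756828; compare with U = 2447/3575 (approx. 0.684476)
U <= bound, so schedulable by RM sufficient condition.

0.6845


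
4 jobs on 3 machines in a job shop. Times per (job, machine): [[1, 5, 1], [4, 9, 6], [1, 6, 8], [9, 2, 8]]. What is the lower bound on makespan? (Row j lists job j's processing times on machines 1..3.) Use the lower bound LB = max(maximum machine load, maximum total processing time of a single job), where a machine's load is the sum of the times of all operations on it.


Machine loads:
  Machine 1: 1 + 4 + 1 + 9 = 15
  Machine 2: 5 + 9 + 6 + 2 = 22
  Machine 3: 1 + 6 + 8 + 8 = 23
Max machine load = 23
Job totals:
  Job 1: 7
  Job 2: 19
  Job 3: 15
  Job 4: 19
Max job total = 19
Lower bound = max(23, 19) = 23

23


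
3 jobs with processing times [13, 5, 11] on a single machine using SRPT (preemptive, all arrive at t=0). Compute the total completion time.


Since all jobs arrive at t=0, SRPT equals SPT ordering.
SPT order: [5, 11, 13]
Completion times:
  Job 1: p=5, C=5
  Job 2: p=11, C=16
  Job 3: p=13, C=29
Total completion time = 5 + 16 + 29 = 50

50


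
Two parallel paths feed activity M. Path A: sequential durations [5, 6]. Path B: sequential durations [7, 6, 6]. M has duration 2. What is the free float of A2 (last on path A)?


ES(A2) = sum of predecessors on chain A = 5
EF(A2) = ES + duration = 5 + 6 = 11
Successor of A2 is M. ES(M) = max(sum(A), sum(B)) = max(11, 19) = 19
Free float = ES(successor) - EF(current) = 19 - 11 = 8

8


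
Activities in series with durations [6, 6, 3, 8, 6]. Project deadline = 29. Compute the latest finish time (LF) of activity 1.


LF(activity 1) = deadline - sum of successor durations
Successors: activities 2 through 5 with durations [6, 3, 8, 6]
Sum of successor durations = 23
LF = 29 - 23 = 6

6


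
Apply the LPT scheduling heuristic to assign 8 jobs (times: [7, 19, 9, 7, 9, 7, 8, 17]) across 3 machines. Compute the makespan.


Sort jobs in decreasing order (LPT): [19, 17, 9, 9, 8, 7, 7, 7]
Assign each job to the least loaded machine:
  Machine 1: jobs [19, 7], load = 26
  Machine 2: jobs [17, 8, 7], load = 32
  Machine 3: jobs [9, 9, 7], load = 25
Makespan = max load = 32

32


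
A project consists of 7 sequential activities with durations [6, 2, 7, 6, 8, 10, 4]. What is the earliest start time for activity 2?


Activity 2 starts after activities 1 through 1 complete.
Predecessor durations: [6]
ES = 6 = 6

6


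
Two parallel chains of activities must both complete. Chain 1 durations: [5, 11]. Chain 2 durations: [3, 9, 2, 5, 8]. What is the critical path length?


Path A total = 5 + 11 = 16
Path B total = 3 + 9 + 2 + 5 + 8 = 27
Critical path = longest path = max(16, 27) = 27

27


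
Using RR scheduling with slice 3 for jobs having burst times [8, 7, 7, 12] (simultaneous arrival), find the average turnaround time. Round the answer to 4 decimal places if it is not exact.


Time quantum = 3
Execution trace:
  J1 runs 3 units, time = 3
  J2 runs 3 units, time = 6
  J3 runs 3 units, time = 9
  J4 runs 3 units, time = 12
  J1 runs 3 units, time = 15
  J2 runs 3 units, time = 18
  J3 runs 3 units, time = 21
  J4 runs 3 units, time = 24
  J1 runs 2 units, time = 26
  J2 runs 1 units, time = 27
  J3 runs 1 units, time = 28
  J4 runs 3 units, time = 31
  J4 runs 3 units, time = 34
Finish times: [26, 27, 28, 34]
Average turnaround = 115/4 = 28.75

28.75


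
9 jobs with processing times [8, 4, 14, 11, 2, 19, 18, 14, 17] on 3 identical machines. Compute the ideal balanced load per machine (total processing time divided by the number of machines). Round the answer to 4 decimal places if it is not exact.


Total processing time = 8 + 4 + 14 + 11 + 2 + 19 + 18 + 14 + 17 = 107
Number of machines = 3
Ideal balanced load = 107 / 3 = 35.6667

35.6667


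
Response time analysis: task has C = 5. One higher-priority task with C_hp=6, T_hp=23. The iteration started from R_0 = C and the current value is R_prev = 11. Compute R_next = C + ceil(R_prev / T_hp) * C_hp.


R_next = C + ceil(R_prev / T_hp) * C_hp
ceil(11 / 23) = ceil(0.4783) = 1
Interference = 1 * 6 = 6
R_next = 5 + 6 = 11
R_next = R_prev, so the iteration has converged (response time = 11).

11


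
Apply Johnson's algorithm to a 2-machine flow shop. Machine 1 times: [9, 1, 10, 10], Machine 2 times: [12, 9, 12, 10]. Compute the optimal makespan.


Apply Johnson's rule:
  Group 1 (a <= b): [(2, 1, 9), (1, 9, 12), (3, 10, 12), (4, 10, 10)]
  Group 2 (a > b): []
Optimal job order: [2, 1, 3, 4]
Schedule:
  Job 2: M1 done at 1, M2 done at 10
  Job 1: M1 done at 10, M2 done at 22
  Job 3: M1 done at 20, M2 done at 34
  Job 4: M1 done at 30, M2 done at 44
Makespan = 44

44


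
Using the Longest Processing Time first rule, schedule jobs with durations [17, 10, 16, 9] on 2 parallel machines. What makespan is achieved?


Sort jobs in decreasing order (LPT): [17, 16, 10, 9]
Assign each job to the least loaded machine:
  Machine 1: jobs [17, 9], load = 26
  Machine 2: jobs [16, 10], load = 26
Makespan = max load = 26

26


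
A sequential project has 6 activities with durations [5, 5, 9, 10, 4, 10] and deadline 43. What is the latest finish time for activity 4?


LF(activity 4) = deadline - sum of successor durations
Successors: activities 5 through 6 with durations [4, 10]
Sum of successor durations = 14
LF = 43 - 14 = 29

29


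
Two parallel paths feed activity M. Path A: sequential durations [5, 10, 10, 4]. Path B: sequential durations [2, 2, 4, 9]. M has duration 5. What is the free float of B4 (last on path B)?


ES(B4) = sum of predecessors on chain B = 8
EF(B4) = ES + duration = 8 + 9 = 17
Successor of B4 is M. ES(M) = max(sum(A), sum(B)) = max(29, 17) = 29
Free float = ES(successor) - EF(current) = 29 - 17 = 12

12


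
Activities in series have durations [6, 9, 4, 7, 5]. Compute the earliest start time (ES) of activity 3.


Activity 3 starts after activities 1 through 2 complete.
Predecessor durations: [6, 9]
ES = 6 + 9 = 15

15


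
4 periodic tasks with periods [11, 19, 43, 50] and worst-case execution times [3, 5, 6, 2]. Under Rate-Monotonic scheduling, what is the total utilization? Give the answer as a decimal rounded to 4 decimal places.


Compute individual utilizations (exact fractions):
  Task 1: C/T = 3/11 (approx. 0.2727)
  Task 2: C/T = 5/19 (approx. 0.2632)
  Task 3: C/T = 6/43 (approx. 0.1395)
  Task 4: C/T = 2/50 = 1/25 (approx. 0.04)
Total utilization U = 3/11 + 5/19 + 6/43 + 1/25 = 160737/224675
Rounded to 4 decimal places: U = 0.7154
RM (Liu & Layland) bound for 4 tasks = 0.756828; compare with U = 160737/224675 (approx. 0.715420)
U <= bound, so schedulable by RM sufficient condition.

0.7154


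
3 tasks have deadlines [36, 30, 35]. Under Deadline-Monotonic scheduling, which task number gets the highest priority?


Sort tasks by relative deadline (ascending):
  Task 2: deadline = 30
  Task 3: deadline = 35
  Task 1: deadline = 36
Priority order (highest first): [2, 3, 1]
Highest priority task = 2

2


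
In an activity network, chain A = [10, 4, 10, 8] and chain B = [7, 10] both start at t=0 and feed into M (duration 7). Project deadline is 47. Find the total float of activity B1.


Forward pass: ES(B1) = sum of predecessors on chain B = 0
EF = ES + duration = 0 + 7 = 7
Backward pass: LF(M) = deadline = 47; LS(M) = 47 - 7 = 40
LF(B1) = LS(M) - sum(successors on chain B) = 40 - 10 = 30
LS = LF - duration = 30 - 7 = 23
Total float = LS - ES = 23 - 0 = 23

23


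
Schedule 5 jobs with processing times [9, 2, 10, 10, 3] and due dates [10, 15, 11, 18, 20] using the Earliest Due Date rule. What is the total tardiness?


Sort by due date (EDD order): [(9, 10), (10, 11), (2, 15), (10, 18), (3, 20)]
Compute completion times and tardiness:
  Job 1: p=9, d=10, C=9, tardiness=max(0,9-10)=0
  Job 2: p=10, d=11, C=19, tardiness=max(0,19-11)=8
  Job 3: p=2, d=15, C=21, tardiness=max(0,21-15)=6
  Job 4: p=10, d=18, C=31, tardiness=max(0,31-18)=13
  Job 5: p=3, d=20, C=34, tardiness=max(0,34-20)=14
Total tardiness = 41

41


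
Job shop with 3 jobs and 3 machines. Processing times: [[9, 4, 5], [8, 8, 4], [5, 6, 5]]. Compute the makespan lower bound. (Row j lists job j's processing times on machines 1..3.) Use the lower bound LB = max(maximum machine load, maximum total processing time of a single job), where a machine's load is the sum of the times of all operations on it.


Machine loads:
  Machine 1: 9 + 8 + 5 = 22
  Machine 2: 4 + 8 + 6 = 18
  Machine 3: 5 + 4 + 5 = 14
Max machine load = 22
Job totals:
  Job 1: 18
  Job 2: 20
  Job 3: 16
Max job total = 20
Lower bound = max(22, 20) = 22

22


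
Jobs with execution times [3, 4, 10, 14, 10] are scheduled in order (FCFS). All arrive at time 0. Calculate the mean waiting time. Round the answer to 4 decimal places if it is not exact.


FCFS order (as given): [3, 4, 10, 14, 10]
Waiting times:
  Job 1: wait = 0
  Job 2: wait = 3
  Job 3: wait = 7
  Job 4: wait = 17
  Job 5: wait = 31
Sum of waiting times = 58
Average waiting time = 58/5 = 11.6

11.6


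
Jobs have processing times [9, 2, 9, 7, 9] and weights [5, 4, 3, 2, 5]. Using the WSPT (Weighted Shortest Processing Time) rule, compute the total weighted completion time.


Compute p/w ratios and sort ascending (WSPT): [(2, 4), (9, 5), (9, 5), (9, 3), (7, 2)]
Compute weighted completion times:
  Job (p=2,w=4): C=2, w*C=4*2=8
  Job (p=9,w=5): C=11, w*C=5*11=55
  Job (p=9,w=5): C=20, w*C=5*20=100
  Job (p=9,w=3): C=29, w*C=3*29=87
  Job (p=7,w=2): C=36, w*C=2*36=72
Total weighted completion time = 322

322


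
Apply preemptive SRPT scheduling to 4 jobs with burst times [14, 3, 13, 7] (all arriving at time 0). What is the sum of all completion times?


Since all jobs arrive at t=0, SRPT equals SPT ordering.
SPT order: [3, 7, 13, 14]
Completion times:
  Job 1: p=3, C=3
  Job 2: p=7, C=10
  Job 3: p=13, C=23
  Job 4: p=14, C=37
Total completion time = 3 + 10 + 23 + 37 = 73

73


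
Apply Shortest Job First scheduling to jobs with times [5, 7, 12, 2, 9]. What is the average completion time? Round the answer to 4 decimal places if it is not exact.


SJF order (ascending): [2, 5, 7, 9, 12]
Completion times:
  Job 1: burst=2, C=2
  Job 2: burst=5, C=7
  Job 3: burst=7, C=14
  Job 4: burst=9, C=23
  Job 5: burst=12, C=35
Average completion = 81/5 = 16.2

16.2


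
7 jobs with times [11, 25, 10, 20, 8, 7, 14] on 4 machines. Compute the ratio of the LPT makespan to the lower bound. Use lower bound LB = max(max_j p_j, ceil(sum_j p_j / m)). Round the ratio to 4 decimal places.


LPT order: [25, 20, 14, 11, 10, 8, 7]
Machine loads after assignment: [25, 27, 22, 21]
LPT makespan = 27
Lower bound = max(max_job, ceil(total/4)) = max(25, 24) = 25
Ratio = 27 / 25 = 1.08

1.08


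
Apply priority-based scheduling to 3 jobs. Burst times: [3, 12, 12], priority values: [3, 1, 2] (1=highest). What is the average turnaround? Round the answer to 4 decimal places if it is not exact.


Sort by priority (ascending = highest first):
Order: [(1, 12), (2, 12), (3, 3)]
Completion times:
  Priority 1, burst=12, C=12
  Priority 2, burst=12, C=24
  Priority 3, burst=3, C=27
Average turnaround = 63/3 = 21.0

21.0


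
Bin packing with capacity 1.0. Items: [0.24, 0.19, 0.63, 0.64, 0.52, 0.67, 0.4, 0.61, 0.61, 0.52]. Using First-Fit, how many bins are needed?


Place items sequentially using First-Fit:
  Item 0.24 -> new Bin 1
  Item 0.19 -> Bin 1 (now 0.43)
  Item 0.63 -> new Bin 2
  Item 0.64 -> new Bin 3
  Item 0.52 -> Bin 1 (now 0.95)
  Item 0.67 -> new Bin 4
  Item 0.4 -> new Bin 5
  Item 0.61 -> new Bin 6
  Item 0.61 -> new Bin 7
  Item 0.52 -> Bin 5 (now 0.92)
Total bins used = 7

7


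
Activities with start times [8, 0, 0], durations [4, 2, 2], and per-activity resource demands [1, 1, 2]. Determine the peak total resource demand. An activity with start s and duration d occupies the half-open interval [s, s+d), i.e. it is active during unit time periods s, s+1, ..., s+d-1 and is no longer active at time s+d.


Each activity i is active on [start_i, start_i + duration_i).
Compute total resource usage per time slot:
  t=0: active resources = [1, 2], total = 3
  t=1: active resources = [1, 2], total = 3
  t=2: active resources = [], total = 0
  t=3: active resources = [], total = 0
  t=4: active resources = [], total = 0
  t=5: active resources = [], total = 0
  t=6: active resources = [], total = 0
  t=7: active resources = [], total = 0
  t=8: active resources = [1], total = 1
  t=9: active resources = [1], total = 1
  t=10: active resources = [1], total = 1
  t=11: active resources = [1], total = 1
Peak resource demand = 3

3


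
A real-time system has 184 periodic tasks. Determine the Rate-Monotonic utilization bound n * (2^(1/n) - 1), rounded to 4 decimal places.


Compute 2^(1/184) = 1.0037742087
Subtract 1: 1.0037742087 - 1 = 0.0037742087
Multiply by n: 184 * 0.0037742087 = 0.6944544008
Round to 4 dp: 0.6945

0.6945


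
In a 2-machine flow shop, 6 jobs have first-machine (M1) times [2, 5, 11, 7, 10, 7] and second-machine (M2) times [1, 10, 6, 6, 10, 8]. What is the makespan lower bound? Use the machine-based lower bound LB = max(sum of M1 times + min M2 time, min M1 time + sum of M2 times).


LB1 = sum(M1 times) + min(M2 times) = 42 + 1 = 43
LB2 = min(M1 times) + sum(M2 times) = 2 + 41 = 43
Lower bound = max(LB1, LB2) = max(43, 43) = 43

43


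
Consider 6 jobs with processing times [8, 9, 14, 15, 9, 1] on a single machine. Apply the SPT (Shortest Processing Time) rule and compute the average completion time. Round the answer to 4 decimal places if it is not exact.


Sort jobs by processing time (SPT order): [1, 8, 9, 9, 14, 15]
Compute completion times sequentially:
  Job 1: processing = 1, completes at 1
  Job 2: processing = 8, completes at 9
  Job 3: processing = 9, completes at 18
  Job 4: processing = 9, completes at 27
  Job 5: processing = 14, completes at 41
  Job 6: processing = 15, completes at 56
Sum of completion times = 152
Average completion time = 152/6 = 25.3333

25.3333


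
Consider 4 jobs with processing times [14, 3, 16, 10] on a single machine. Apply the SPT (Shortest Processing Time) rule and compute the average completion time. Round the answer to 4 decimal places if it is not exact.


Sort jobs by processing time (SPT order): [3, 10, 14, 16]
Compute completion times sequentially:
  Job 1: processing = 3, completes at 3
  Job 2: processing = 10, completes at 13
  Job 3: processing = 14, completes at 27
  Job 4: processing = 16, completes at 43
Sum of completion times = 86
Average completion time = 86/4 = 21.5

21.5


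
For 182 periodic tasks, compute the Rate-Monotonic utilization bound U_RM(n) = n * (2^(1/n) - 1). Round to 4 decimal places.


Compute 2^(1/182) = 1.0038157625
Subtract 1: 1.0038157625 - 1 = 0.0038157625
Multiply by n: 182 * 0.0038157625 = 0.6944687750
Round to 4 dp: 0.6945

0.6945


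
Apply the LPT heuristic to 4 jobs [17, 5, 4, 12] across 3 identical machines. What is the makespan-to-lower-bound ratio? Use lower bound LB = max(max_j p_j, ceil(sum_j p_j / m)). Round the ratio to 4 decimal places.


LPT order: [17, 12, 5, 4]
Machine loads after assignment: [17, 12, 9]
LPT makespan = 17
Lower bound = max(max_job, ceil(total/3)) = max(17, 13) = 17
Ratio = 17 / 17 = 1.0

1.0


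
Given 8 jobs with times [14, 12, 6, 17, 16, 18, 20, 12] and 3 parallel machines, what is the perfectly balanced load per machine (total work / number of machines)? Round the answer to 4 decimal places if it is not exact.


Total processing time = 14 + 12 + 6 + 17 + 16 + 18 + 20 + 12 = 115
Number of machines = 3
Ideal balanced load = 115 / 3 = 38.3333

38.3333


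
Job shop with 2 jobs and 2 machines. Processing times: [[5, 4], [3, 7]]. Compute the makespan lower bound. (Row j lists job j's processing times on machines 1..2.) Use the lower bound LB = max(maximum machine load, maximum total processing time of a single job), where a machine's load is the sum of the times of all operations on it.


Machine loads:
  Machine 1: 5 + 3 = 8
  Machine 2: 4 + 7 = 11
Max machine load = 11
Job totals:
  Job 1: 9
  Job 2: 10
Max job total = 10
Lower bound = max(11, 10) = 11

11


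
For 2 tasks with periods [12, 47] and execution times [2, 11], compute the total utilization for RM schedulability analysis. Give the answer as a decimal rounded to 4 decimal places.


Compute individual utilizations (exact fractions):
  Task 1: C/T = 2/12 = 1/6 (approx. 0.1667)
  Task 2: C/T = 11/47 (approx. 0.234)
Total utilization U = 1/6 + 11/47 = 113/282
Rounded to 4 decimal places: U = 0.4007
RM (Liu & Layland) bound for 2 tasks = 0.828427; compare with U = 113/282 (approx. 0.400709)
U <= bound, so schedulable by RM sufficient condition.

0.4007


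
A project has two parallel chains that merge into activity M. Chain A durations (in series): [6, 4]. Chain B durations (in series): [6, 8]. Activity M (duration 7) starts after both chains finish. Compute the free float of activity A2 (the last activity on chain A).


ES(A2) = sum of predecessors on chain A = 6
EF(A2) = ES + duration = 6 + 4 = 10
Successor of A2 is M. ES(M) = max(sum(A), sum(B)) = max(10, 14) = 14
Free float = ES(successor) - EF(current) = 14 - 10 = 4

4


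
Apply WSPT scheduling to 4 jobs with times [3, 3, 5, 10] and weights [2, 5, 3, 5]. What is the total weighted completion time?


Compute p/w ratios and sort ascending (WSPT): [(3, 5), (3, 2), (5, 3), (10, 5)]
Compute weighted completion times:
  Job (p=3,w=5): C=3, w*C=5*3=15
  Job (p=3,w=2): C=6, w*C=2*6=12
  Job (p=5,w=3): C=11, w*C=3*11=33
  Job (p=10,w=5): C=21, w*C=5*21=105
Total weighted completion time = 165

165


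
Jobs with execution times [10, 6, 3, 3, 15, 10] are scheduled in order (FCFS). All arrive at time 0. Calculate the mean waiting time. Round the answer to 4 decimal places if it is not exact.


FCFS order (as given): [10, 6, 3, 3, 15, 10]
Waiting times:
  Job 1: wait = 0
  Job 2: wait = 10
  Job 3: wait = 16
  Job 4: wait = 19
  Job 5: wait = 22
  Job 6: wait = 37
Sum of waiting times = 104
Average waiting time = 104/6 = 17.3333

17.3333


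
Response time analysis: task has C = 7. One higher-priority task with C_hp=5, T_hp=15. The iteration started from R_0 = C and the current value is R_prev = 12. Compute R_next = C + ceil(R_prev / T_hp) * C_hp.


R_next = C + ceil(R_prev / T_hp) * C_hp
ceil(12 / 15) = ceil(0.8) = 1
Interference = 1 * 5 = 5
R_next = 7 + 5 = 12
R_next = R_prev, so the iteration has converged (response time = 12).

12


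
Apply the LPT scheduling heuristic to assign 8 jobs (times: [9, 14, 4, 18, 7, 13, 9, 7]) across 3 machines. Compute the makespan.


Sort jobs in decreasing order (LPT): [18, 14, 13, 9, 9, 7, 7, 4]
Assign each job to the least loaded machine:
  Machine 1: jobs [18, 7], load = 25
  Machine 2: jobs [14, 9, 4], load = 27
  Machine 3: jobs [13, 9, 7], load = 29
Makespan = max load = 29

29


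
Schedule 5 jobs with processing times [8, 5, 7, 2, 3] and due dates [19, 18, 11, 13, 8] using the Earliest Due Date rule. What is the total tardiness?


Sort by due date (EDD order): [(3, 8), (7, 11), (2, 13), (5, 18), (8, 19)]
Compute completion times and tardiness:
  Job 1: p=3, d=8, C=3, tardiness=max(0,3-8)=0
  Job 2: p=7, d=11, C=10, tardiness=max(0,10-11)=0
  Job 3: p=2, d=13, C=12, tardiness=max(0,12-13)=0
  Job 4: p=5, d=18, C=17, tardiness=max(0,17-18)=0
  Job 5: p=8, d=19, C=25, tardiness=max(0,25-19)=6
Total tardiness = 6

6


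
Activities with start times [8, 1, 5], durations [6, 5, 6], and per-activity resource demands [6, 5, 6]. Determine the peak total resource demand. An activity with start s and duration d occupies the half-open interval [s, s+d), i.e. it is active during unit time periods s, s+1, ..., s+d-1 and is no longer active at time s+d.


Each activity i is active on [start_i, start_i + duration_i).
Compute total resource usage per time slot:
  t=0: active resources = [], total = 0
  t=1: active resources = [5], total = 5
  t=2: active resources = [5], total = 5
  t=3: active resources = [5], total = 5
  t=4: active resources = [5], total = 5
  t=5: active resources = [5, 6], total = 11
  t=6: active resources = [6], total = 6
  t=7: active resources = [6], total = 6
  t=8: active resources = [6, 6], total = 12
  t=9: active resources = [6, 6], total = 12
  t=10: active resources = [6, 6], total = 12
  t=11: active resources = [6], total = 6
  t=12: active resources = [6], total = 6
  t=13: active resources = [6], total = 6
Peak resource demand = 12

12


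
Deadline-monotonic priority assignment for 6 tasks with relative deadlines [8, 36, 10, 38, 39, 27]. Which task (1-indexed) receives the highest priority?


Sort tasks by relative deadline (ascending):
  Task 1: deadline = 8
  Task 3: deadline = 10
  Task 6: deadline = 27
  Task 2: deadline = 36
  Task 4: deadline = 38
  Task 5: deadline = 39
Priority order (highest first): [1, 3, 6, 2, 4, 5]
Highest priority task = 1

1


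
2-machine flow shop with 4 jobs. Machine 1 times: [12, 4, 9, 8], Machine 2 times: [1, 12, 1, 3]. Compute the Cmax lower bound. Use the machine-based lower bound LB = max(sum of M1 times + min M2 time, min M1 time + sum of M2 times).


LB1 = sum(M1 times) + min(M2 times) = 33 + 1 = 34
LB2 = min(M1 times) + sum(M2 times) = 4 + 17 = 21
Lower bound = max(LB1, LB2) = max(34, 21) = 34

34


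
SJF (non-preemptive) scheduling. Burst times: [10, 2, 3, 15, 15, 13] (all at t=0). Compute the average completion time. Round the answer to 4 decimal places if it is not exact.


SJF order (ascending): [2, 3, 10, 13, 15, 15]
Completion times:
  Job 1: burst=2, C=2
  Job 2: burst=3, C=5
  Job 3: burst=10, C=15
  Job 4: burst=13, C=28
  Job 5: burst=15, C=43
  Job 6: burst=15, C=58
Average completion = 151/6 = 25.1667

25.1667


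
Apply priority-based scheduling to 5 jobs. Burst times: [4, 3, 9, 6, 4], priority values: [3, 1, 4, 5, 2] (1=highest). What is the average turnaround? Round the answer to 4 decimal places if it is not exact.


Sort by priority (ascending = highest first):
Order: [(1, 3), (2, 4), (3, 4), (4, 9), (5, 6)]
Completion times:
  Priority 1, burst=3, C=3
  Priority 2, burst=4, C=7
  Priority 3, burst=4, C=11
  Priority 4, burst=9, C=20
  Priority 5, burst=6, C=26
Average turnaround = 67/5 = 13.4

13.4


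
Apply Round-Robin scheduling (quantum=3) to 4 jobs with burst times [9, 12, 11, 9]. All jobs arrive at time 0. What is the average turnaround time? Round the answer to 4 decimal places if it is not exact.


Time quantum = 3
Execution trace:
  J1 runs 3 units, time = 3
  J2 runs 3 units, time = 6
  J3 runs 3 units, time = 9
  J4 runs 3 units, time = 12
  J1 runs 3 units, time = 15
  J2 runs 3 units, time = 18
  J3 runs 3 units, time = 21
  J4 runs 3 units, time = 24
  J1 runs 3 units, time = 27
  J2 runs 3 units, time = 30
  J3 runs 3 units, time = 33
  J4 runs 3 units, time = 36
  J2 runs 3 units, time = 39
  J3 runs 2 units, time = 41
Finish times: [27, 39, 41, 36]
Average turnaround = 143/4 = 35.75

35.75


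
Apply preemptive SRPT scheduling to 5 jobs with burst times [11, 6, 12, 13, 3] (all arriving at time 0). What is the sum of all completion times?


Since all jobs arrive at t=0, SRPT equals SPT ordering.
SPT order: [3, 6, 11, 12, 13]
Completion times:
  Job 1: p=3, C=3
  Job 2: p=6, C=9
  Job 3: p=11, C=20
  Job 4: p=12, C=32
  Job 5: p=13, C=45
Total completion time = 3 + 9 + 20 + 32 + 45 = 109

109


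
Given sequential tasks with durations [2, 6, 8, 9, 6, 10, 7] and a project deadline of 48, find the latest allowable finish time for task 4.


LF(activity 4) = deadline - sum of successor durations
Successors: activities 5 through 7 with durations [6, 10, 7]
Sum of successor durations = 23
LF = 48 - 23 = 25

25


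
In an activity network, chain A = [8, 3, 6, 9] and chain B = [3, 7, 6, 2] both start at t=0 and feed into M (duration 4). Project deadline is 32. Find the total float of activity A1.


Forward pass: ES(A1) = sum of predecessors on chain A = 0
EF = ES + duration = 0 + 8 = 8
Backward pass: LF(M) = deadline = 32; LS(M) = 32 - 4 = 28
LF(A1) = LS(M) - sum(successors on chain A) = 28 - 18 = 10
LS = LF - duration = 10 - 8 = 2
Total float = LS - ES = 2 - 0 = 2

2


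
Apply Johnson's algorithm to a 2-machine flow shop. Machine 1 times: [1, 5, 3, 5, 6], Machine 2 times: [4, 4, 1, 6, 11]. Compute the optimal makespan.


Apply Johnson's rule:
  Group 1 (a <= b): [(1, 1, 4), (4, 5, 6), (5, 6, 11)]
  Group 2 (a > b): [(2, 5, 4), (3, 3, 1)]
Optimal job order: [1, 4, 5, 2, 3]
Schedule:
  Job 1: M1 done at 1, M2 done at 5
  Job 4: M1 done at 6, M2 done at 12
  Job 5: M1 done at 12, M2 done at 23
  Job 2: M1 done at 17, M2 done at 27
  Job 3: M1 done at 20, M2 done at 28
Makespan = 28

28


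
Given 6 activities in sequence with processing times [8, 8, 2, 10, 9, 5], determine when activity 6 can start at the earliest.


Activity 6 starts after activities 1 through 5 complete.
Predecessor durations: [8, 8, 2, 10, 9]
ES = 8 + 8 + 2 + 10 + 9 = 37

37


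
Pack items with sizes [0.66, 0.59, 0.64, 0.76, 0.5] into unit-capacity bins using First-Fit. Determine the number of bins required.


Place items sequentially using First-Fit:
  Item 0.66 -> new Bin 1
  Item 0.59 -> new Bin 2
  Item 0.64 -> new Bin 3
  Item 0.76 -> new Bin 4
  Item 0.5 -> new Bin 5
Total bins used = 5

5


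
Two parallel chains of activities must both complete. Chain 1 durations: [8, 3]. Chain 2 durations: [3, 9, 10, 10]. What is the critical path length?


Path A total = 8 + 3 = 11
Path B total = 3 + 9 + 10 + 10 = 32
Critical path = longest path = max(11, 32) = 32

32


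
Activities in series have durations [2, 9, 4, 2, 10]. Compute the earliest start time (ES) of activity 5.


Activity 5 starts after activities 1 through 4 complete.
Predecessor durations: [2, 9, 4, 2]
ES = 2 + 9 + 4 + 2 = 17

17


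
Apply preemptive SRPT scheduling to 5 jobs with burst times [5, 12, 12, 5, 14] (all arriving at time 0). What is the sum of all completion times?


Since all jobs arrive at t=0, SRPT equals SPT ordering.
SPT order: [5, 5, 12, 12, 14]
Completion times:
  Job 1: p=5, C=5
  Job 2: p=5, C=10
  Job 3: p=12, C=22
  Job 4: p=12, C=34
  Job 5: p=14, C=48
Total completion time = 5 + 10 + 22 + 34 + 48 = 119

119


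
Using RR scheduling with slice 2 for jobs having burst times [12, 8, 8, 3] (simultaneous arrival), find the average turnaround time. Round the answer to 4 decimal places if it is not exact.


Time quantum = 2
Execution trace:
  J1 runs 2 units, time = 2
  J2 runs 2 units, time = 4
  J3 runs 2 units, time = 6
  J4 runs 2 units, time = 8
  J1 runs 2 units, time = 10
  J2 runs 2 units, time = 12
  J3 runs 2 units, time = 14
  J4 runs 1 units, time = 15
  J1 runs 2 units, time = 17
  J2 runs 2 units, time = 19
  J3 runs 2 units, time = 21
  J1 runs 2 units, time = 23
  J2 runs 2 units, time = 25
  J3 runs 2 units, time = 27
  J1 runs 2 units, time = 29
  J1 runs 2 units, time = 31
Finish times: [31, 25, 27, 15]
Average turnaround = 98/4 = 24.5

24.5


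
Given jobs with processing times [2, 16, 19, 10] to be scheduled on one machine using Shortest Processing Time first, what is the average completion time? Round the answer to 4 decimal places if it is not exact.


Sort jobs by processing time (SPT order): [2, 10, 16, 19]
Compute completion times sequentially:
  Job 1: processing = 2, completes at 2
  Job 2: processing = 10, completes at 12
  Job 3: processing = 16, completes at 28
  Job 4: processing = 19, completes at 47
Sum of completion times = 89
Average completion time = 89/4 = 22.25

22.25


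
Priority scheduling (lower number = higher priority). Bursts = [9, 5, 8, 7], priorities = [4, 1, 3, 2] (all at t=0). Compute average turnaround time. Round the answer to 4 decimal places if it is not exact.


Sort by priority (ascending = highest first):
Order: [(1, 5), (2, 7), (3, 8), (4, 9)]
Completion times:
  Priority 1, burst=5, C=5
  Priority 2, burst=7, C=12
  Priority 3, burst=8, C=20
  Priority 4, burst=9, C=29
Average turnaround = 66/4 = 16.5

16.5


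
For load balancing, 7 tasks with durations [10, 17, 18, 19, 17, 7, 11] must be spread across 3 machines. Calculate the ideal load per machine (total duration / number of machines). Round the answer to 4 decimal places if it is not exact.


Total processing time = 10 + 17 + 18 + 19 + 17 + 7 + 11 = 99
Number of machines = 3
Ideal balanced load = 99 / 3 = 33.0

33.0


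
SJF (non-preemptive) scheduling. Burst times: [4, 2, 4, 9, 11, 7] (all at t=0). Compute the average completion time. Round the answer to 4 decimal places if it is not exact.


SJF order (ascending): [2, 4, 4, 7, 9, 11]
Completion times:
  Job 1: burst=2, C=2
  Job 2: burst=4, C=6
  Job 3: burst=4, C=10
  Job 4: burst=7, C=17
  Job 5: burst=9, C=26
  Job 6: burst=11, C=37
Average completion = 98/6 = 16.3333

16.3333


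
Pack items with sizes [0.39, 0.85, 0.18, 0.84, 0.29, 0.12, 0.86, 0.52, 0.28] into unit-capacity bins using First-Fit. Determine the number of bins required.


Place items sequentially using First-Fit:
  Item 0.39 -> new Bin 1
  Item 0.85 -> new Bin 2
  Item 0.18 -> Bin 1 (now 0.57)
  Item 0.84 -> new Bin 3
  Item 0.29 -> Bin 1 (now 0.86)
  Item 0.12 -> Bin 1 (now 0.98)
  Item 0.86 -> new Bin 4
  Item 0.52 -> new Bin 5
  Item 0.28 -> Bin 5 (now 0.8)
Total bins used = 5

5


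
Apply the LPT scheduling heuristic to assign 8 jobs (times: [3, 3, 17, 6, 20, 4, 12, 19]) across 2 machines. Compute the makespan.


Sort jobs in decreasing order (LPT): [20, 19, 17, 12, 6, 4, 3, 3]
Assign each job to the least loaded machine:
  Machine 1: jobs [20, 12, 6, 3], load = 41
  Machine 2: jobs [19, 17, 4, 3], load = 43
Makespan = max load = 43

43


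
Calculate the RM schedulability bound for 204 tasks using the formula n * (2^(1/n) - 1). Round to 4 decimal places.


Compute 2^(1/204) = 1.0034035593
Subtract 1: 1.0034035593 - 1 = 0.0034035593
Multiply by n: 204 * 0.0034035593 = 0.6943260972
Round to 4 dp: 0.6943

0.6943


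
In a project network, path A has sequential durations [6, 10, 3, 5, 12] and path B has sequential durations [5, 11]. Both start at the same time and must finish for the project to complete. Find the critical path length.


Path A total = 6 + 10 + 3 + 5 + 12 = 36
Path B total = 5 + 11 = 16
Critical path = longest path = max(36, 16) = 36

36


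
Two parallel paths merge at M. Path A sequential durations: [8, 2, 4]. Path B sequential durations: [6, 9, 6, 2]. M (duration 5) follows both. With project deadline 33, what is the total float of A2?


Forward pass: ES(A2) = sum of predecessors on chain A = 8
EF = ES + duration = 8 + 2 = 10
Backward pass: LF(M) = deadline = 33; LS(M) = 33 - 5 = 28
LF(A2) = LS(M) - sum(successors on chain A) = 28 - 4 = 24
LS = LF - duration = 24 - 2 = 22
Total float = LS - ES = 22 - 8 = 14

14


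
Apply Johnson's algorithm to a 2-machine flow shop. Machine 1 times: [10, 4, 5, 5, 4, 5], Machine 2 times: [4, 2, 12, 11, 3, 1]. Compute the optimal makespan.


Apply Johnson's rule:
  Group 1 (a <= b): [(3, 5, 12), (4, 5, 11)]
  Group 2 (a > b): [(1, 10, 4), (5, 4, 3), (2, 4, 2), (6, 5, 1)]
Optimal job order: [3, 4, 1, 5, 2, 6]
Schedule:
  Job 3: M1 done at 5, M2 done at 17
  Job 4: M1 done at 10, M2 done at 28
  Job 1: M1 done at 20, M2 done at 32
  Job 5: M1 done at 24, M2 done at 35
  Job 2: M1 done at 28, M2 done at 37
  Job 6: M1 done at 33, M2 done at 38
Makespan = 38

38


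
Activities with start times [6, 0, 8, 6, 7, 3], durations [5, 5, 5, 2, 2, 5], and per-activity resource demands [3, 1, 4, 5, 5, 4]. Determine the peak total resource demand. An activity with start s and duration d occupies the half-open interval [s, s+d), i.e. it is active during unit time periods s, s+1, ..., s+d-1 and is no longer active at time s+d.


Each activity i is active on [start_i, start_i + duration_i).
Compute total resource usage per time slot:
  t=0: active resources = [1], total = 1
  t=1: active resources = [1], total = 1
  t=2: active resources = [1], total = 1
  t=3: active resources = [1, 4], total = 5
  t=4: active resources = [1, 4], total = 5
  t=5: active resources = [4], total = 4
  t=6: active resources = [3, 5, 4], total = 12
  t=7: active resources = [3, 5, 5, 4], total = 17
  t=8: active resources = [3, 4, 5], total = 12
  t=9: active resources = [3, 4], total = 7
  t=10: active resources = [3, 4], total = 7
  t=11: active resources = [4], total = 4
  t=12: active resources = [4], total = 4
Peak resource demand = 17

17


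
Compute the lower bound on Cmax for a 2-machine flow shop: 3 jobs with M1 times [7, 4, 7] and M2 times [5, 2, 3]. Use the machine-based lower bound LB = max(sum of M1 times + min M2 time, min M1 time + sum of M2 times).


LB1 = sum(M1 times) + min(M2 times) = 18 + 2 = 20
LB2 = min(M1 times) + sum(M2 times) = 4 + 10 = 14
Lower bound = max(LB1, LB2) = max(20, 14) = 20

20


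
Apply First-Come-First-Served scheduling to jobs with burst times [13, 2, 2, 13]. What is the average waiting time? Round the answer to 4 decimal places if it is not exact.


FCFS order (as given): [13, 2, 2, 13]
Waiting times:
  Job 1: wait = 0
  Job 2: wait = 13
  Job 3: wait = 15
  Job 4: wait = 17
Sum of waiting times = 45
Average waiting time = 45/4 = 11.25

11.25


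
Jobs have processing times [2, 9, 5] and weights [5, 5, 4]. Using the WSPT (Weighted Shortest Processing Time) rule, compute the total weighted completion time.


Compute p/w ratios and sort ascending (WSPT): [(2, 5), (5, 4), (9, 5)]
Compute weighted completion times:
  Job (p=2,w=5): C=2, w*C=5*2=10
  Job (p=5,w=4): C=7, w*C=4*7=28
  Job (p=9,w=5): C=16, w*C=5*16=80
Total weighted completion time = 118

118


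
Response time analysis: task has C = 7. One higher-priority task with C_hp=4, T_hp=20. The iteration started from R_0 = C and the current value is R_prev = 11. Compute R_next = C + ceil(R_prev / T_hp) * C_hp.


R_next = C + ceil(R_prev / T_hp) * C_hp
ceil(11 / 20) = ceil(0.55) = 1
Interference = 1 * 4 = 4
R_next = 7 + 4 = 11
R_next = R_prev, so the iteration has converged (response time = 11).

11


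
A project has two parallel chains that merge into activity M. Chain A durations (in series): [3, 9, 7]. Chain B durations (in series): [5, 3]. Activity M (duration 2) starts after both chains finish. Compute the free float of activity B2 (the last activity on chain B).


ES(B2) = sum of predecessors on chain B = 5
EF(B2) = ES + duration = 5 + 3 = 8
Successor of B2 is M. ES(M) = max(sum(A), sum(B)) = max(19, 8) = 19
Free float = ES(successor) - EF(current) = 19 - 8 = 11

11


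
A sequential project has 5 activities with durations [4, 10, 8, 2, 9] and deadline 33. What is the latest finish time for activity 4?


LF(activity 4) = deadline - sum of successor durations
Successors: activities 5 through 5 with durations [9]
Sum of successor durations = 9
LF = 33 - 9 = 24

24


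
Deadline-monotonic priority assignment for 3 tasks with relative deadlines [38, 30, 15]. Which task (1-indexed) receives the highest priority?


Sort tasks by relative deadline (ascending):
  Task 3: deadline = 15
  Task 2: deadline = 30
  Task 1: deadline = 38
Priority order (highest first): [3, 2, 1]
Highest priority task = 3

3


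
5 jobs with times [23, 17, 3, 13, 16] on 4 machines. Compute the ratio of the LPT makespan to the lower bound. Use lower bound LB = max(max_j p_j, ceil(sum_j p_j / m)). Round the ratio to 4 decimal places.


LPT order: [23, 17, 16, 13, 3]
Machine loads after assignment: [23, 17, 16, 16]
LPT makespan = 23
Lower bound = max(max_job, ceil(total/4)) = max(23, 18) = 23
Ratio = 23 / 23 = 1.0

1.0


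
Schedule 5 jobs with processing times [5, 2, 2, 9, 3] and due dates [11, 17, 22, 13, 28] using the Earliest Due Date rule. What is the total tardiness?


Sort by due date (EDD order): [(5, 11), (9, 13), (2, 17), (2, 22), (3, 28)]
Compute completion times and tardiness:
  Job 1: p=5, d=11, C=5, tardiness=max(0,5-11)=0
  Job 2: p=9, d=13, C=14, tardiness=max(0,14-13)=1
  Job 3: p=2, d=17, C=16, tardiness=max(0,16-17)=0
  Job 4: p=2, d=22, C=18, tardiness=max(0,18-22)=0
  Job 5: p=3, d=28, C=21, tardiness=max(0,21-28)=0
Total tardiness = 1

1


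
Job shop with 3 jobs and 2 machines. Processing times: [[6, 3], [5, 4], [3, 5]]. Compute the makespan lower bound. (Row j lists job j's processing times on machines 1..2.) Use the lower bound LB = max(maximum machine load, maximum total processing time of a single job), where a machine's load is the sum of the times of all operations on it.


Machine loads:
  Machine 1: 6 + 5 + 3 = 14
  Machine 2: 3 + 4 + 5 = 12
Max machine load = 14
Job totals:
  Job 1: 9
  Job 2: 9
  Job 3: 8
Max job total = 9
Lower bound = max(14, 9) = 14

14


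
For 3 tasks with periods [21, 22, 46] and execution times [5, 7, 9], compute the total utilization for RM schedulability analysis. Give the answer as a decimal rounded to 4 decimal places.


Compute individual utilizations (exact fractions):
  Task 1: C/T = 5/21 (approx. 0.2381)
  Task 2: C/T = 7/22 (approx. 0.3182)
  Task 3: C/T = 9/46 (approx. 0.1957)
Total utilization U = 5/21 + 7/22 + 9/46 = 3995/5313
Rounded to 4 decimal places: U = 0.7519
RM (Liu & Layland) bound for 3 tasks = 0.779763; compare with U = 3995/5313 (approx. 0.751929)
U <= bound, so schedulable by RM sufficient condition.

0.7519


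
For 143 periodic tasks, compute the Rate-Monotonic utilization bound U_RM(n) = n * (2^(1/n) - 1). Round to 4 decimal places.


Compute 2^(1/143) = 1.0048589497
Subtract 1: 1.0048589497 - 1 = 0.0048589497
Multiply by n: 143 * 0.0048589497 = 0.6948298071
Round to 4 dp: 0.6948

0.6948


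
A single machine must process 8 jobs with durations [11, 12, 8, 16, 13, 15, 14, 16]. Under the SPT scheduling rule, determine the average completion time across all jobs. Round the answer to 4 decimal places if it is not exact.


Sort jobs by processing time (SPT order): [8, 11, 12, 13, 14, 15, 16, 16]
Compute completion times sequentially:
  Job 1: processing = 8, completes at 8
  Job 2: processing = 11, completes at 19
  Job 3: processing = 12, completes at 31
  Job 4: processing = 13, completes at 44
  Job 5: processing = 14, completes at 58
  Job 6: processing = 15, completes at 73
  Job 7: processing = 16, completes at 89
  Job 8: processing = 16, completes at 105
Sum of completion times = 427
Average completion time = 427/8 = 53.375

53.375


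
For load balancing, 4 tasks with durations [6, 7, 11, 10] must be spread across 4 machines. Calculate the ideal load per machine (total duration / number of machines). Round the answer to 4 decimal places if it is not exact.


Total processing time = 6 + 7 + 11 + 10 = 34
Number of machines = 4
Ideal balanced load = 34 / 4 = 8.5

8.5


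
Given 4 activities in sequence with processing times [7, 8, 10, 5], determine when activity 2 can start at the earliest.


Activity 2 starts after activities 1 through 1 complete.
Predecessor durations: [7]
ES = 7 = 7

7


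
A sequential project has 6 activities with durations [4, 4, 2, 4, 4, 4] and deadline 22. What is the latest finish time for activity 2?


LF(activity 2) = deadline - sum of successor durations
Successors: activities 3 through 6 with durations [2, 4, 4, 4]
Sum of successor durations = 14
LF = 22 - 14 = 8

8
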